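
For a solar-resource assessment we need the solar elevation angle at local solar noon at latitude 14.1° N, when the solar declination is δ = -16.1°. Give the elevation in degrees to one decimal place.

At local noon the hour angle is zero, so the zenith angle equals |φ − δ| = |+14.1° − (-16.100°)| = 30.200°.
Elevation = 90° − 30.200° = 59.8°.

59.8°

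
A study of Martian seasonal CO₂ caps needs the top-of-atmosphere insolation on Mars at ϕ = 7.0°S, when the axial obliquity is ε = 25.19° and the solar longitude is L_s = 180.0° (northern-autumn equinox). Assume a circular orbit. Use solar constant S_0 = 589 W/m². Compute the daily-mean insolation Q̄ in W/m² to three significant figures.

Q̄ ≈ 186 W/m²

Solar declination: sin δ = sin ε · sin L_s = sin 25.19° × sin 180.0° = 0.00000, so δ = +0.000°.
cos h₀ = −tan(-7.0°) tan(+0.000°) = 0.0000, h₀ = 1.5708 rad.
Bracket: h₀ sin ϕ sin δ + cos ϕ cos δ sin h₀ = 1.5708×-0.12187×0.00000 + 0.99255×1.00000×1.00000 = -0.000000 + 0.992550 = 0.992550.
Q̄ = (S_0/π) × [bracket] = (589/π) × 0.992550 = 186.1 W/m².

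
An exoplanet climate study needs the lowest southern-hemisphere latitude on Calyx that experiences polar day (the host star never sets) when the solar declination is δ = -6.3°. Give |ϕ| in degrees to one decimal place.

|ϕ| = 83.7°

Polar day requires cos h₀ = −tan ϕ tan δ ≤ −1, i.e. tan ϕ tan δ ≥ 1.
The boundary is |tan ϕ| · |tan δ| = 1, so |ϕ| = 90° − |δ| = 90° − 6.3° = 83.7° in the southern hemisphere.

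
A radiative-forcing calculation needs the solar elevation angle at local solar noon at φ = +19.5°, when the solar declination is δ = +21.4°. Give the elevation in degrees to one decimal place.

At local noon the hour angle is zero, so the zenith angle equals |φ − δ| = |+19.5° − (+21.400°)| = 1.900°.
Elevation = 90° − 1.900° = 88.1°.

88.1°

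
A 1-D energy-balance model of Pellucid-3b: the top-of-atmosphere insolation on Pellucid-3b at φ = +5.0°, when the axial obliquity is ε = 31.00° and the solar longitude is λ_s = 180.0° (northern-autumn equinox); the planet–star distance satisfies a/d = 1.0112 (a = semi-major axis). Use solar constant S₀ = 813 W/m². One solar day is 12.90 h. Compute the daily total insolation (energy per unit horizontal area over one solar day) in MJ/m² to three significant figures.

Solar declination: sin δ = sin ε · sin λ_s = sin 31.00° × sin 180.0° = 0.00000, so δ = +0.000°.
cos H₀ = −tan(+5.0°) tan(+0.000°) = -0.0000, H₀ = 1.5708 rad.
Bracket: H₀ sin φ sin δ + cos φ cos δ sin H₀ = 1.5708×0.08716×0.00000 + 0.99619×1.00000×1.00000 = 0.000000 + 0.996190 = 0.996190.
Inverse-square distance factor (a/d)² = 1.0112² = 1.022525.
Q̄ = (S₀/π) × 1.022525 × [bracket] = (813/π) × 1.022525 × 0.996190 = 263.61 W/m².
Daily total = Q̄ × 12.90 h × 3600 s/h = 263.61 × 12.90 × 3600 / 10⁶ = 12.24 MJ/m².

12.2 MJ/m²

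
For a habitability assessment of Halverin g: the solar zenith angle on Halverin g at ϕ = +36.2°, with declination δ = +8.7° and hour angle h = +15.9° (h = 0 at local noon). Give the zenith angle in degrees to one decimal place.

cos θ_z = sin ϕ sin δ + cos ϕ cos δ cos h = 0.089335 + 0.767157 = 0.856492.
θ_z = arccos(0.856492) = 31.1°.

θ_z = 31.1°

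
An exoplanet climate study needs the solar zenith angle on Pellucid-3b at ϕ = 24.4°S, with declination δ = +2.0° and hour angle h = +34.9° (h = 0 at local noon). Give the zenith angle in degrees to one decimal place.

cos θ_z = sin ϕ sin δ + cos ϕ cos δ cos h = -0.014417 + 0.746444 = 0.732027.
θ_z = arccos(0.732027) = 42.9°.

θ_z = 42.9°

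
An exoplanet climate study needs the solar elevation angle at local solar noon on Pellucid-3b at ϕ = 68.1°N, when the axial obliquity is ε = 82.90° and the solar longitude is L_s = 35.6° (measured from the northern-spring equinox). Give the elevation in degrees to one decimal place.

Solar declination: sin δ = sin ε · sin L_s = sin 82.90° × sin 35.6° = 0.57766, so δ = +35.286°.
At local noon the hour angle is zero, so the zenith angle equals |ϕ − δ| = |+68.1° − (+35.286°)| = 32.814°.
Elevation = 90° − 32.814° = 57.2°.

57.2°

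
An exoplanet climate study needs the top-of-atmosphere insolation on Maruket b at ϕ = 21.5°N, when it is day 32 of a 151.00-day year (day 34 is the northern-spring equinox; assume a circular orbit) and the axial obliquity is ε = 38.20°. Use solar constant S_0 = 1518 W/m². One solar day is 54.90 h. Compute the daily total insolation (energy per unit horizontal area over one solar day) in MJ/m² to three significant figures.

Solar longitude: L_s = 360° × (32 − 34)/151.00 = -4.768°, i.e. -4.768° + 360° = 355.232°.
sin δ = sin 38.20° × sin 355.232° = -0.05141, so δ = -2.947°.
cos h₀ = −tan(+21.5°) tan(-2.947°) = 0.0203, h₀ = 1.5505 rad.
Bracket: h₀ sin ϕ sin δ + cos ϕ cos δ sin h₀ = 1.5505×0.36650×-0.05141 + 0.93042×0.99868×0.99979 = -0.029214 + 0.928997 = 0.899783.
Q̄ = (S_0/π) × [bracket] = (1518/π) × 0.899783 = 434.77 W/m².
Daily total = Q̄ × 54.90 h × 3600 s/h = 434.77 × 54.90 × 3600 / 10⁶ = 85.93 MJ/m².

85.9 MJ/m²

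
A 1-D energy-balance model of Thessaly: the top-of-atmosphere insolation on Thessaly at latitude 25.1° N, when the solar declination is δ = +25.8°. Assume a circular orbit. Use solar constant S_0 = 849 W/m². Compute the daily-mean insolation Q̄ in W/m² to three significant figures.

cos h₀ = −tan(+25.1°) tan(+25.800°) = -0.2264, h₀ = 1.7992 rad.
Bracket: h₀ sin ϕ sin δ + cos ϕ cos δ sin h₀ = 1.7992×0.42420×0.43523 + 0.90557×0.90032×0.97402 = 0.332177 + 0.794121 = 1.126298.
Q̄ = (S_0/π) × [bracket] = (849/π) × 1.126298 = 304.4 W/m².

Q̄ ≈ 304 W/m²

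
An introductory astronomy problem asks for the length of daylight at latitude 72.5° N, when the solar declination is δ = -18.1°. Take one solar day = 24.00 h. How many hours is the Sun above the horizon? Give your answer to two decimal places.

0.00 h

cos H₀ = −tan φ · tan δ = 1.0366 ≥ 1, so the Sun never rises (polar night) and H₀ = 0.
Daylight = 2H₀/(2π) × 24.00 h = (0.0000/π) × 24.00 = 0.00 h.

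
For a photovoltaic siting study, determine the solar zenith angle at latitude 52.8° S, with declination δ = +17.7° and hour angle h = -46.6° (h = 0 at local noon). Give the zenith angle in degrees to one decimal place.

θ_z = 81.2°

cos θ_z = sin ϕ sin δ + cos ϕ cos δ cos h = -0.242171 + 0.395747 = 0.153576.
θ_z = arccos(0.153576) = 81.2°.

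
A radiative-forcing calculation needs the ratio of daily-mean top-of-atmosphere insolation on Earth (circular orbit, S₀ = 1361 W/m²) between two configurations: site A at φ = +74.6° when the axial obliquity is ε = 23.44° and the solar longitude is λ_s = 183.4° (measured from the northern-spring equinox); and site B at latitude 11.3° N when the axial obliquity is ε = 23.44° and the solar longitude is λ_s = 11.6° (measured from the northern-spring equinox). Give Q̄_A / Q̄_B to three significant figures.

— Configuration A (φ=+74.6°):
Solar declination: sin δ = sin ε · sin λ_s = sin 23.44° × sin 183.4° = -0.02359, so δ = -1.352°.
cos H₀ = −tan(+74.6°) tan(-1.352°) = 0.0857, H₀ = 1.4850 rad.
Bracket: H₀ sin φ sin δ + cos φ cos δ sin H₀ = 1.4850×0.96410×-0.02359 + 0.26556×0.99972×0.99632 = -0.033774 + 0.264509 = 0.230735.
Q̄ = (S₀/π) × [bracket] = (1361/π) × 0.230735 = 99.959 W/m².
— Configuration B (φ=+11.3°):
Solar declination: sin δ = sin ε · sin λ_s = sin 23.44° × sin 11.6° = 0.07999, so δ = +4.588°.
cos H₀ = −tan(+11.3°) tan(+4.588°) = -0.0160, H₀ = 1.5868 rad.
Bracket: H₀ sin φ sin δ + cos φ cos δ sin H₀ = 1.5868×0.19595×0.07999 + 0.98061×0.99680×0.99987 = 0.024872 + 0.977345 = 1.002217.
Q̄ = (S₀/π) × [bracket] = (1361/π) × 1.002217 = 434.18 W/m².
Ratio Q̄_A / Q̄_B = 99.959 / 434.18 = 0.2302.

Q̄_A / Q̄_B ≈ 0.230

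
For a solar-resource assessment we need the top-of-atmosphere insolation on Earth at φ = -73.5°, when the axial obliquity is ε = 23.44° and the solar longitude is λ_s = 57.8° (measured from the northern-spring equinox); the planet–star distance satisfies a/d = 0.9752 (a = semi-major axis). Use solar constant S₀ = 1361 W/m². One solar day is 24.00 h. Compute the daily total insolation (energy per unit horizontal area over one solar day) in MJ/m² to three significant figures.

Solar declination: sin δ = sin ε · sin λ_s = sin 23.44° × sin 57.8° = 0.33661, so δ = +19.670°.
cos H₀ = −tan(-73.5°) tan(+19.670°) = 1.2068 ≥ 1 ⇒ polar night, H₀ = 0 and Q̄ = 0.
Inverse-square distance factor (a/d)² = 0.9752² = 0.951015.
Daily total = Q̄ × 24.00 h × 3600 s/h = 0.00 MJ/m².

0.00 MJ/m²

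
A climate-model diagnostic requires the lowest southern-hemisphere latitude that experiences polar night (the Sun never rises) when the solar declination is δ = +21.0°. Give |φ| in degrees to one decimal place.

Polar night requires cos H₀ = −tan φ tan δ ≥ 1, i.e. tan φ tan δ ≤ −1.
The boundary is |tan φ| · |tan δ| = 1, so |φ| = 90° − |δ| = 90° − 21.0° = 69.0° in the southern hemisphere.

|φ| = 69.0°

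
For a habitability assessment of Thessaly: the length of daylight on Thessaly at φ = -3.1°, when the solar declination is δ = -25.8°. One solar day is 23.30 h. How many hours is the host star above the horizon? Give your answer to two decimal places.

11.84 h

cos H₀ = −tan φ · tan δ = −tan(-3.1°) × tan(-25.800°) = -0.0262, so H₀ = 1.5970 rad = 91.50°.
Daylight = 2H₀/(2π) × 23.30 h = (1.5970/π) × 23.30 = 11.84 h.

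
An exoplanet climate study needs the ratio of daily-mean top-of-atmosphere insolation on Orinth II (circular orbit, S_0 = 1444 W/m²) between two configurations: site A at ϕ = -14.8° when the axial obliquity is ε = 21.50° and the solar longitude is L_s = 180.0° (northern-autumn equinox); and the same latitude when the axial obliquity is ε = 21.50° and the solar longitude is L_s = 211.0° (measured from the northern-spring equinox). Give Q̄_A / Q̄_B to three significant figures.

— Configuration A (ϕ=-14.8°):
Solar declination: sin δ = sin ε · sin L_s = sin 21.50° × sin 180.0° = 0.00000, so δ = +0.000°.
cos h₀ = −tan(-14.8°) tan(+0.000°) = 0.0000, h₀ = 1.5708 rad.
Bracket: h₀ sin ϕ sin δ + cos ϕ cos δ sin h₀ = 1.5708×-0.25545×0.00000 + 0.96682×1.00000×1.00000 = -0.000000 + 0.966820 = 0.966820.
Q̄ = (S_0/π) × [bracket] = (1444/π) × 0.966820 = 444.39 W/m².
— Configuration B (ϕ=-14.8°):
Solar declination: sin δ = sin ε · sin L_s = sin 21.50° × sin 211.0° = -0.18876, so δ = -10.881°.
cos h₀ = −tan(-14.8°) tan(-10.881°) = -0.0508, h₀ = 1.6216 rad.
Bracket: h₀ sin ϕ sin δ + cos ϕ cos δ sin h₀ = 1.6216×-0.25545×-0.18876 + 0.96682×0.98202×0.99871 = 0.078192 + 0.948212 = 1.026404.
Q̄ = (S_0/π) × [bracket] = (1444/π) × 1.026404 = 471.78 W/m².
Ratio Q̄_A / Q̄_B = 444.39 / 471.78 = 0.9419.

Q̄_A / Q̄_B ≈ 0.942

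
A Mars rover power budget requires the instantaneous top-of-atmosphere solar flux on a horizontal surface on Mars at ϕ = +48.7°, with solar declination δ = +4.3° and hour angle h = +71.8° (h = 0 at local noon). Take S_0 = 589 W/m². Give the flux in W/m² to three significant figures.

154 W/m²

cos θ_z = sin ϕ sin δ + cos ϕ cos δ cos h = 0.056329 + 0.205561 = 0.261890.
Flux = S_0 · cos θ_z = 589 × 0.261890 = 154.3 W/m².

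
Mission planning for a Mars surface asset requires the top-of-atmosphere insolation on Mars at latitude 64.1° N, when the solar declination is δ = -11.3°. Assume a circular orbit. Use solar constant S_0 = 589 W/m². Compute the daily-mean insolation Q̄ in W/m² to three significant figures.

Q̄ ≈ 35.3 W/m²

cos h₀ = −tan(+64.1°) tan(-11.300°) = 0.4115, h₀ = 1.1467 rad.
Bracket: h₀ sin ϕ sin δ + cos ϕ cos δ sin h₀ = 1.1467×0.89956×-0.19595 + 0.43680×0.98061×0.91140 = -0.202127 + 0.390380 = 0.188253.
Q̄ = (S_0/π) × [bracket] = (589/π) × 0.188253 = 35.29 W/m².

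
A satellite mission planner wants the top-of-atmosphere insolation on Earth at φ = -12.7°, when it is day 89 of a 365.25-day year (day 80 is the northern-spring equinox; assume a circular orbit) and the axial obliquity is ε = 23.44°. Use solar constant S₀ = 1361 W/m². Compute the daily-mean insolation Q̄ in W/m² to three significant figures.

Solar longitude: λ_s = 360° × (89 − 80)/365.25 = 8.871°.
sin δ = sin 23.44° × sin 8.871° = 0.06134, so δ = +3.517°.
cos H₀ = −tan(-12.7°) tan(+3.517°) = 0.0138, H₀ = 1.5569 rad.
Bracket: H₀ sin φ sin δ + cos φ cos δ sin H₀ = 1.5569×-0.21985×0.06134 + 0.97553×0.99812×0.99990 = -0.020996 + 0.973599 = 0.952603.
Q̄ = (S₀/π) × [bracket] = (1361/π) × 0.952603 = 412.7 W/m².

Q̄ ≈ 413 W/m²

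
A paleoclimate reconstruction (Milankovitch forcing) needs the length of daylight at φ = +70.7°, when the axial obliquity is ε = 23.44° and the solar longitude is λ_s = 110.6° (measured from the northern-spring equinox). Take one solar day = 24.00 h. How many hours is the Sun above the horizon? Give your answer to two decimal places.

24.00 h

Solar declination: sin δ = sin ε · sin λ_s = sin 23.44° × sin 110.6° = 0.37235, so δ = +21.861°.
Sunrise equation: cos H₀ = −tan φ · tan δ = -1.1457 ≤ −1, so the Sun never sets (polar day) and H₀ = π.
Daylight = 2H₀/(2π) × 24.00 h = (3.1416/π) × 24.00 = 24.00 h.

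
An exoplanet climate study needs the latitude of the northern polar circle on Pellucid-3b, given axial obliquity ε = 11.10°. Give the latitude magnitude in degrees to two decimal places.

The polar circle is the lowest latitude that experiences at least one full rotation of continuous daylight at the northern-summer solstice; it lies at |ϕ| = 90° − ε = 90° − 11.10° = 78.90°.

78.90°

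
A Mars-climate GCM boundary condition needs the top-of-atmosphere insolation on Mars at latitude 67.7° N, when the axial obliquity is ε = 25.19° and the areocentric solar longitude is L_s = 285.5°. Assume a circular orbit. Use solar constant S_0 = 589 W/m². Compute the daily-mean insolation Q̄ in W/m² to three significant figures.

Q̄ ≈ 0.00 W/m²

sin δ = sin 25.19° × sin 285.5° = -0.41014, so δ = -24.214°.
cos h₀ = −tan(+67.7°) tan(-24.214°) = 1.0965 ≥ 1 ⇒ polar night, h₀ = 0 and Q̄ = 0.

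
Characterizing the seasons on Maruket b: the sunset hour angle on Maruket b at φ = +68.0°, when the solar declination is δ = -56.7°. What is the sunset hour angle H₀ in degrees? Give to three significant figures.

cos H₀ = −tan φ · tan δ = 3.7680 ≥ 1, so the host star never rises (polar night) and H₀ = 0.

H₀ = 0.00°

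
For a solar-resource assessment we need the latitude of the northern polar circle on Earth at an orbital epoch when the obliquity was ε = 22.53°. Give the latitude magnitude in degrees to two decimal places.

The polar circle is the lowest latitude that experiences at least one full rotation of continuous daylight at the northern-summer solstice; it lies at |ϕ| = 90° − ε = 90° − 22.53° = 67.47°.

67.47°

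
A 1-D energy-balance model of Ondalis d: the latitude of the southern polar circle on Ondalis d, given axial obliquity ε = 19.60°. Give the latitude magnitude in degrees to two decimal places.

The polar circle is the lowest latitude that experiences at least one full rotation of continuous darkness at the northern-summer solstice; it lies at |φ| = 90° − ε = 90° − 19.60° = 70.40°.

70.40°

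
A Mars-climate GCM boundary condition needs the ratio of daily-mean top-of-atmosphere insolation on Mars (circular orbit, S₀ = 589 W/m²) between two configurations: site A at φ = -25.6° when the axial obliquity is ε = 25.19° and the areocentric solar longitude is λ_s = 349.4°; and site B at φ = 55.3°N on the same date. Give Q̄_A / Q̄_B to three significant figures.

— Configuration A (φ=-25.6°):
sin δ = sin 25.19° × sin 349.4° = -0.07829, so δ = -4.490°.
cos H₀ = −tan(-25.6°) tan(-4.490°) = -0.0376, H₀ = 1.6084 rad.
Bracket: H₀ sin φ sin δ + cos φ cos δ sin H₀ = 1.6084×-0.43209×-0.07829 + 0.90183×0.99693×0.99929 = 0.054409 + 0.898423 = 0.952832.
Q̄ = (S₀/π) × [bracket] = (589/π) × 0.952832 = 178.64 W/m².
— Configuration B (φ=+55.3°):
cos H₀ = −tan(+55.3°) tan(-4.490°) = 0.1134, H₀ = 1.4571 rad.
Bracket: H₀ sin φ sin δ + cos φ cos δ sin H₀ = 1.4571×0.82214×-0.07829 + 0.56928×0.99693×0.99355 = -0.093787 + 0.563872 = 0.470085.
Q̄ = (S₀/π) × [bracket] = (589/π) × 0.470085 = 88.134 W/m².
Ratio Q̄_A / Q̄_B = 178.64 / 88.134 = 2.027.

Q̄_A / Q̄_B ≈ 2.03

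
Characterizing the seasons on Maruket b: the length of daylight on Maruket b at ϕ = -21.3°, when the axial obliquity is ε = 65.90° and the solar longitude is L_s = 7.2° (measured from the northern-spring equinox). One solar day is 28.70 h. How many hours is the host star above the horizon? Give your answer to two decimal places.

Solar declination: sin δ = sin ε · sin L_s = sin 65.90° × sin 7.2° = 0.11441, so δ = +6.570°.
cos h₀ = −tan ϕ · tan δ = −tan(-21.3°) × tan(+6.570°) = 0.0449, so h₀ = 1.5259 rad = 87.43°.
Daylight = 2h₀/(2π) × 28.70 h = (1.5259/π) × 28.70 = 13.94 h.

13.94 h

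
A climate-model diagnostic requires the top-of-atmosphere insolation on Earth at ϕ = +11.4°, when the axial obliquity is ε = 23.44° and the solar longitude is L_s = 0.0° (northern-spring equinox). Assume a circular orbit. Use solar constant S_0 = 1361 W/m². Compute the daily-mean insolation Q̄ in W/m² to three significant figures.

Q̄ ≈ 425 W/m²

Solar declination: sin δ = sin ε · sin L_s = sin 23.44° × sin 0.0° = 0.00000, so δ = +0.000°.
cos h₀ = −tan(+11.4°) tan(+0.000°) = -0.0000, h₀ = 1.5708 rad.
Bracket: h₀ sin ϕ sin δ + cos ϕ cos δ sin h₀ = 1.5708×0.19766×0.00000 + 0.98027×1.00000×1.00000 = 0.000000 + 0.980270 = 0.980270.
Q̄ = (S_0/π) × [bracket] = (1361/π) × 0.980270 = 424.7 W/m².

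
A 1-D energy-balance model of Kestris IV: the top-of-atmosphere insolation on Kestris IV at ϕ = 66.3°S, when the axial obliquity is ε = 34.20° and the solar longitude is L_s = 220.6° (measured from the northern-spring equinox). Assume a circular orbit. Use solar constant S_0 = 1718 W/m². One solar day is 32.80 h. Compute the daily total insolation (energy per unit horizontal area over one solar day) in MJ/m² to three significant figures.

Solar declination: sin δ = sin ε · sin L_s = sin 34.20° × sin 220.6° = -0.36579, so δ = -21.456°.
cos h₀ = −tan(-66.3°) tan(-21.456°) = -0.8953, h₀ = 2.6800 rad.
Bracket: h₀ sin ϕ sin δ + cos ϕ cos δ sin h₀ = 2.6800×-0.91566×-0.36579 + 0.40195×0.93070×0.44538 = 0.897637 + 0.166614 = 1.064251.
Q̄ = (S_0/π) × [bracket] = (1718/π) × 1.064251 = 581.99 W/m².
Daily total = Q̄ × 32.80 h × 3600 s/h = 581.99 × 32.80 × 3600 / 10⁶ = 68.72 MJ/m².

68.7 MJ/m²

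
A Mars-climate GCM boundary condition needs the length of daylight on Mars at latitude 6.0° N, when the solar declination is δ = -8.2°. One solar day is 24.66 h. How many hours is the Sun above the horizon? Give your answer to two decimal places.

12.21 h

cos h₀ = −tan ϕ · tan δ = −tan(+6.0°) × tan(-8.200°) = 0.0151, so h₀ = 1.5556 rad = 89.13°.
Daylight = 2h₀/(2π) × 24.66 h = (1.5556/π) × 24.66 = 12.21 h.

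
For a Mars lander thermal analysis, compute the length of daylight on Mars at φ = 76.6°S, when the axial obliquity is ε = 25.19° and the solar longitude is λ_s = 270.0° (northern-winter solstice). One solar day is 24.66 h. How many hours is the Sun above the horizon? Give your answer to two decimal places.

24.66 h

Solar declination: sin δ = sin ε · sin λ_s = sin 25.19° × sin 270.0° = -0.42562, so δ = -25.190°.
Sunrise equation: cos H₀ = −tan φ · tan δ = -1.9743 ≤ −1, so the Sun never sets (polar day) and H₀ = π.
Daylight = 2H₀/(2π) × 24.66 h = (3.1416/π) × 24.66 = 24.66 h.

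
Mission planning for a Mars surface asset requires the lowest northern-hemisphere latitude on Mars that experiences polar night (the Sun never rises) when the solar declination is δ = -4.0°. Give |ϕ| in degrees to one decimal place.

Polar night requires cos h₀ = −tan ϕ tan δ ≥ 1, i.e. tan ϕ tan δ ≤ −1.
The boundary is |tan ϕ| · |tan δ| = 1, so |ϕ| = 90° − |δ| = 90° − 4.0° = 86.0° in the northern hemisphere.

|ϕ| = 86.0°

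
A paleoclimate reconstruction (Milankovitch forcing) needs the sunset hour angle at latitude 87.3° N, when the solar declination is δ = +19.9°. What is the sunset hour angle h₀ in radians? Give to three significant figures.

h₀ = 3.14 rad

Sunrise equation: cos h₀ = −tan ϕ · tan δ = -7.6761 ≤ −1, so the Sun never sets (polar day) and h₀ = π.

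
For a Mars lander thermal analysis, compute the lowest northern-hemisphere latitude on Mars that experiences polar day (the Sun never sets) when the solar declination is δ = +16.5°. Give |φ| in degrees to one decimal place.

Polar day requires cos H₀ = −tan φ tan δ ≤ −1, i.e. tan φ tan δ ≥ 1.
The boundary is |tan φ| · |tan δ| = 1, so |φ| = 90° − |δ| = 90° − 16.5° = 73.5° in the northern hemisphere.

|φ| = 73.5°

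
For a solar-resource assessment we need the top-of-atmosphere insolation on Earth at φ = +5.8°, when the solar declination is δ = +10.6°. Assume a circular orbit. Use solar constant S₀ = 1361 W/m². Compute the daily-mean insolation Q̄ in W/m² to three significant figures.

cos H₀ = −tan(+5.8°) tan(+10.600°) = -0.0190, H₀ = 1.5898 rad.
Bracket: H₀ sin φ sin δ + cos φ cos δ sin H₀ = 1.5898×0.10106×0.18395 + 0.99488×0.98294×0.99982 = 0.029554 + 0.977731 = 1.007285.
Q̄ = (S₀/π) × [bracket] = (1361/π) × 1.007285 = 436.4 W/m².

Q̄ ≈ 436 W/m²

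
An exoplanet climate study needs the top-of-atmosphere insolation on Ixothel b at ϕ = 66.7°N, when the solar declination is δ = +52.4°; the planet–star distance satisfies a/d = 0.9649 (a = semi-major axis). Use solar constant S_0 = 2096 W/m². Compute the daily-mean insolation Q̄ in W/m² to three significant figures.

Q̄ ≈ 1.42e+03 W/m²

cos h₀ = −tan(+66.7°) tan(+52.400°) = -3.0151 ≤ −1 ⇒ polar day, h₀ = π.
Bracket: h₀ sin ϕ sin δ + cos ϕ cos δ sin h₀ = 3.1416×0.91845×0.79229 + 0.39555×0.61015×0.00000 = 2.286076 + 0.000000 = 2.286076.
Inverse-square distance factor (a/d)² = 0.9649² = 0.931032.
Q̄ = (S_0/π) × 0.931032 × [bracket] = (2096/π) × 0.931032 × 2.286076 = 1420 W/m².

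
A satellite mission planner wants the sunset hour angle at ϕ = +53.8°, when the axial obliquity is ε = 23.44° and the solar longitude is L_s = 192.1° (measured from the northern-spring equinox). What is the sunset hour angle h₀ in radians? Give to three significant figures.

Solar declination: sin δ = sin ε · sin L_s = sin 23.44° × sin 192.1° = -0.08338, so δ = -4.783°.
cos h₀ = −tan ϕ · tan δ = −tan(+53.8°) × tan(-4.783°) = 0.1143, so h₀ = 1.4562 rad = 83.44°.

h₀ = 1.46 rad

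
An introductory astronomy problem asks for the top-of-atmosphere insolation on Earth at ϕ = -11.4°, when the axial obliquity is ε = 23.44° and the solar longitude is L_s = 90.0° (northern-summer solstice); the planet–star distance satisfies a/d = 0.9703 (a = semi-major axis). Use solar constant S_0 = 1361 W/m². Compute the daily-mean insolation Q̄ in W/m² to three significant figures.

Q̄ ≈ 318 W/m²

Solar declination: sin δ = sin ε · sin L_s = sin 23.44° × sin 90.0° = 0.39779, so δ = +23.440°.
cos h₀ = −tan(-11.4°) tan(+23.440°) = 0.0874, h₀ = 1.4833 rad.
Bracket: h₀ sin ϕ sin δ + cos ϕ cos δ sin h₀ = 1.4833×-0.19766×0.39779 + 0.98027×0.91748×0.99617 = -0.116628 + 0.895934 = 0.779306.
Inverse-square distance factor (a/d)² = 0.9703² = 0.941482.
Q̄ = (S_0/π) × 0.941482 × [bracket] = (1361/π) × 0.941482 × 0.779306 = 317.9 W/m².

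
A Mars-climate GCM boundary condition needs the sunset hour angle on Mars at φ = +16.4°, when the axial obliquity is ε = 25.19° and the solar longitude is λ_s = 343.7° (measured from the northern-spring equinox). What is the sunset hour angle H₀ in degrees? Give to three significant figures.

H₀ = 88.0°

Solar declination: sin δ = sin ε · sin λ_s = sin 25.19° × sin 343.7° = -0.11946, so δ = -6.861°.
cos H₀ = −tan φ · tan δ = −tan(+16.4°) × tan(-6.861°) = 0.0354, so H₀ = 1.5354 rad = 87.97°.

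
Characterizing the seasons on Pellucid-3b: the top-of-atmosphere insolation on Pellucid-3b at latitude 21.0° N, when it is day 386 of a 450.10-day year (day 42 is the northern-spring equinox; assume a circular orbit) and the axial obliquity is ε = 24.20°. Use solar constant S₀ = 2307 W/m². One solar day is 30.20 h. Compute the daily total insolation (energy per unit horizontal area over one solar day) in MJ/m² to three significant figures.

Solar longitude: λ_s = 360° × (386 − 42)/450.10 = 275.139°.
sin δ = sin 24.20° × sin 275.139° = -0.40828, so δ = -24.097°.
cos H₀ = −tan(+21.0°) tan(-24.097°) = 0.1717, H₀ = 1.3983 rad.
Bracket: H₀ sin φ sin δ + cos φ cos δ sin H₀ = 1.3983×0.35837×-0.40828 + 0.93358×0.91286×0.98515 = -0.204593 + 0.839572 = 0.634979.
Q̄ = (S₀/π) × [bracket] = (2307/π) × 0.634979 = 466.29 W/m².
Daily total = Q̄ × 30.20 h × 3600 s/h = 466.29 × 30.20 × 3600 / 10⁶ = 50.70 MJ/m².

50.7 MJ/m²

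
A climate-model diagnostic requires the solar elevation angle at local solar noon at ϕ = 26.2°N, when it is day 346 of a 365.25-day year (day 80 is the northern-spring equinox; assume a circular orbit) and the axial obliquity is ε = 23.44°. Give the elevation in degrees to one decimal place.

40.6°

Solar longitude: L_s = 360° × (346 − 80)/365.25 = 262.177°.
sin δ = sin 23.44° × sin 262.177° = -0.39409, so δ = -23.209°.
At local noon the hour angle is zero, so the zenith angle equals |ϕ − δ| = |+26.2° − (-23.209°)| = 49.409°.
Elevation = 90° − 49.409° = 40.6°.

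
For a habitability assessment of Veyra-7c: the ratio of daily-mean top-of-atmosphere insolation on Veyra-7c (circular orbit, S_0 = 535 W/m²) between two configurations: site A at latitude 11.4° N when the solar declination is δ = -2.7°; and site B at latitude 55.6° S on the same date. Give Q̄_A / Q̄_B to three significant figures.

— Configuration A (ϕ=+11.4°):
cos h₀ = −tan(+11.4°) tan(-2.700°) = 0.0095, h₀ = 1.5613 rad.
Bracket: h₀ sin ϕ sin δ + cos ϕ cos δ sin h₀ = 1.5613×0.19766×-0.04711 + 0.98027×0.99889×0.99995 = -0.014538 + 0.979133 = 0.964595.
Q̄ = (S_0/π) × [bracket] = (535/π) × 0.964595 = 164.27 W/m².
— Configuration B (ϕ=-55.6°):
cos h₀ = −tan(-55.6°) tan(-2.700°) = -0.0689, h₀ = 1.6397 rad.
Bracket: h₀ sin ϕ sin δ + cos ϕ cos δ sin h₀ = 1.6397×-0.82511×-0.04711 + 0.56497×0.99889×0.99763 = 0.063737 + 0.563005 = 0.626742.
Q̄ = (S_0/π) × [bracket] = (535/π) × 0.626742 = 106.73 W/m².
Ratio Q̄_A / Q̄_B = 164.27 / 106.73 = 1.539.

Q̄_A / Q̄_B ≈ 1.54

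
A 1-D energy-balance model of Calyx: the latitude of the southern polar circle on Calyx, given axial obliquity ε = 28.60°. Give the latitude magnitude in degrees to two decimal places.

61.40°

The polar circle is the lowest latitude that experiences at least one full rotation of continuous darkness at the northern-summer solstice; it lies at |φ| = 90° − ε = 90° − 28.60° = 61.40°.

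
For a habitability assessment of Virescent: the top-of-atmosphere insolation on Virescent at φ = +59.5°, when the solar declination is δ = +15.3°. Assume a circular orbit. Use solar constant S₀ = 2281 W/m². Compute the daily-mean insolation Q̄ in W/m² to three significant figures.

Q̄ ≈ 654 W/m²

cos H₀ = −tan(+59.5°) tan(+15.300°) = -0.4644, H₀ = 2.0538 rad.
Bracket: H₀ sin φ sin δ + cos φ cos δ sin H₀ = 2.0538×0.86163×0.26387 + 0.50754×0.96456×0.88561 = 0.466948 + 0.433553 = 0.900501.
Q̄ = (S₀/π) × [bracket] = (2281/π) × 0.900501 = 653.8 W/m².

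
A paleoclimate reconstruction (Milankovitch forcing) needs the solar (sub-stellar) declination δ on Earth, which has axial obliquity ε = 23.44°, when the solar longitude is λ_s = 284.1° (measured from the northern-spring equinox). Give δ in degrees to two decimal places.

δ = -22.69°

sin δ = sin ε · sin λ_s = sin 23.44° × sin 284.1° = -0.385804.
δ = arcsin(-0.385804) = -22.69°.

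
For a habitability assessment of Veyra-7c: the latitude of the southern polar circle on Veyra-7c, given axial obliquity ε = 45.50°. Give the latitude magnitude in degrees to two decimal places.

The polar circle is the lowest latitude that experiences at least one full rotation of continuous darkness at the northern-summer solstice; it lies at |φ| = 90° − ε = 90° − 45.50° = 44.50°.

44.50°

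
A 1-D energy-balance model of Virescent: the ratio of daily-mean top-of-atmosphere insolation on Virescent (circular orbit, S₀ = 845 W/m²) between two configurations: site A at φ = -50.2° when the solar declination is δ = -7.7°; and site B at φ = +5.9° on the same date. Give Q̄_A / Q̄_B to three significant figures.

— Configuration A (φ=-50.2°):
cos H₀ = −tan(-50.2°) tan(-7.700°) = -0.1623, H₀ = 1.7338 rad.
Bracket: H₀ sin φ sin δ + cos φ cos δ sin H₀ = 1.7338×-0.76828×-0.13399 + 0.64011×0.99098×0.98675 = 0.178481 + 0.625931 = 0.804412.
Q̄ = (S₀/π) × [bracket] = (845/π) × 0.804412 = 216.36 W/m².
— Configuration B (φ=+5.9°):
cos H₀ = −tan(+5.9°) tan(-7.700°) = 0.0140, H₀ = 1.5568 rad.
Bracket: H₀ sin φ sin δ + cos φ cos δ sin H₀ = 1.5568×0.10279×-0.13399 + 0.99470×0.99098×0.99990 = -0.021442 + 0.985629 = 0.964187.
Q̄ = (S₀/π) × [bracket] = (845/π) × 0.964187 = 259.34 W/m².
Ratio Q̄_A / Q̄_B = 216.36 / 259.34 = 0.8343.

Q̄_A / Q̄_B ≈ 0.834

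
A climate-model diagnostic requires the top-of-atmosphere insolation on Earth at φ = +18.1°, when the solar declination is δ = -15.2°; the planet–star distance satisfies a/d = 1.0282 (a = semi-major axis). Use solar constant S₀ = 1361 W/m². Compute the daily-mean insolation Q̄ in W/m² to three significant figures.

Q̄ ≈ 363 W/m²

cos H₀ = −tan(+18.1°) tan(-15.200°) = 0.0888, H₀ = 1.4819 rad.
Bracket: H₀ sin φ sin δ + cos φ cos δ sin H₀ = 1.4819×0.31068×-0.26219 + 0.95052×0.96502×0.99605 = -0.120711 + 0.913648 = 0.792937.
Inverse-square distance factor (a/d)² = 1.0282² = 1.057195.
Q̄ = (S₀/π) × 1.057195 × [bracket] = (1361/π) × 1.057195 × 0.792937 = 363.2 W/m².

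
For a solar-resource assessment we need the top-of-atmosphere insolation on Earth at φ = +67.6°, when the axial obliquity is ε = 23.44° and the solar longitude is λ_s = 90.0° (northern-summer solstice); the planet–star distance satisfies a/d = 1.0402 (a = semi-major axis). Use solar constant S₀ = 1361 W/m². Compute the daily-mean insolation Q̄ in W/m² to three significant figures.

Solar declination: sin δ = sin ε · sin λ_s = sin 23.44° × sin 90.0° = 0.39779, so δ = +23.440°.
cos H₀ = −tan(+67.6°) tan(+23.440°) = -1.0519 ≤ −1 ⇒ polar day, H₀ = π.
Bracket: H₀ sin φ sin δ + cos φ cos δ sin H₀ = 3.1416×0.92455×0.39779 + 0.38107×0.91748×0.00000 = 1.155407 + 0.000000 = 1.155407.
Inverse-square distance factor (a/d)² = 1.0402² = 1.082016.
Q̄ = (S₀/π) × 1.082016 × [bracket] = (1361/π) × 1.082016 × 1.155407 = 541.6 W/m².

Q̄ ≈ 542 W/m²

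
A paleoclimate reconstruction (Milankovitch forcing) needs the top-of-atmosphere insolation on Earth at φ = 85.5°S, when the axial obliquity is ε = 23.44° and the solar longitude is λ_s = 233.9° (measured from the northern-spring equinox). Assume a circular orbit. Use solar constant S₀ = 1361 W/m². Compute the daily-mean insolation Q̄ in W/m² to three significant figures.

Q̄ ≈ 436 W/m²

Solar declination: sin δ = sin ε · sin λ_s = sin 23.44° × sin 233.9° = -0.32141, so δ = -18.748°.
cos H₀ = −tan(-85.5°) tan(-18.748°) = -4.3127 ≤ −1 ⇒ polar day, H₀ = π.
Bracket: H₀ sin φ sin δ + cos φ cos δ sin H₀ = 3.1416×-0.99692×-0.32141 + 0.07846×0.94694×0.00000 = 1.006632 + 0.000000 = 1.006632.
Q̄ = (S₀/π) × [bracket] = (1361/π) × 1.006632 = 436.1 W/m².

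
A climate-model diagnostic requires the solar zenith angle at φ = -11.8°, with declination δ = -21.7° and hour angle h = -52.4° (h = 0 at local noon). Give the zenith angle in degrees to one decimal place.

θ_z = 50.9°

cos θ_z = sin φ sin δ + cos φ cos δ cos h = 0.075612 + 0.554926 = 0.630538.
θ_z = arccos(0.630538) = 50.9°.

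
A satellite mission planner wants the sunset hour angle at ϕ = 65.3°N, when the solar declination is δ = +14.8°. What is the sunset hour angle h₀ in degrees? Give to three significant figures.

h₀ = 125°

cos h₀ = −tan ϕ · tan δ = −tan(+65.3°) × tan(+14.800°) = -0.5744, so h₀ = 2.1827 rad = 125.06°.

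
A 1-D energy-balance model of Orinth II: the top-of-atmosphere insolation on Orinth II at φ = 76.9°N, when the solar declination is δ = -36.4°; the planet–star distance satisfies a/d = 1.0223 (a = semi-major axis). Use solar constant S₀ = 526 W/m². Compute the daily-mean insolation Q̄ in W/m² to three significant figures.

Q̄ ≈ 0.00 W/m²

cos H₀ = −tan(+76.9°) tan(-36.400°) = 3.1682 ≥ 1 ⇒ polar night, H₀ = 0 and Q̄ = 0.
Inverse-square distance factor (a/d)² = 1.0223² = 1.045097.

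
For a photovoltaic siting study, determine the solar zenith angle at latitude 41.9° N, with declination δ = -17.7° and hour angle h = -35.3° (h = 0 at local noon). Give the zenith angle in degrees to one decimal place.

cos θ_z = sin ϕ sin δ + cos ϕ cos δ cos h = -0.203043 + 0.578704 = 0.375661.
θ_z = arccos(0.375661) = 67.9°.

θ_z = 67.9°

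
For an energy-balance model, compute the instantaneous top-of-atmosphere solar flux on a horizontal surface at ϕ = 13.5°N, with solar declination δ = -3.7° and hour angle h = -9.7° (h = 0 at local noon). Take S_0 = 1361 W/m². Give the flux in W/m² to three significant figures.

cos θ_z = sin ϕ sin δ + cos ϕ cos δ cos h = -0.015065 + 0.956471 = 0.941406.
Flux = S_0 · cos θ_z = 1361 × 0.941406 = 1281 W/m².

1.28e+03 W/m²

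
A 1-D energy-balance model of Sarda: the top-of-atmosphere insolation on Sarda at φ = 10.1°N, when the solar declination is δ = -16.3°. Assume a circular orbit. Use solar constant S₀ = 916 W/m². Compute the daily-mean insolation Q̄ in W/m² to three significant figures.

Q̄ ≈ 253 W/m²

cos H₀ = −tan(+10.1°) tan(-16.300°) = 0.0521, H₀ = 1.5187 rad.
Bracket: H₀ sin φ sin δ + cos φ cos δ sin H₀ = 1.5187×0.17537×-0.28067 + 0.98450×0.95981×0.99864 = -0.074752 + 0.943648 = 0.868896.
Q̄ = (S₀/π) × [bracket] = (916/π) × 0.868896 = 253.3 W/m².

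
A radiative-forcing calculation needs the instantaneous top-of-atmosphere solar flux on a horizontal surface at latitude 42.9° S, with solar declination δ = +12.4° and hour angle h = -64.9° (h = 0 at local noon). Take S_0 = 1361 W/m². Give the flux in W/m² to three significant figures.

cos θ_z = sin ϕ sin δ + cos ϕ cos δ cos h = -0.146175 + 0.303495 = 0.157320.
Flux = S_0 · cos θ_z = 1361 × 0.157320 = 214.1 W/m².

214 W/m²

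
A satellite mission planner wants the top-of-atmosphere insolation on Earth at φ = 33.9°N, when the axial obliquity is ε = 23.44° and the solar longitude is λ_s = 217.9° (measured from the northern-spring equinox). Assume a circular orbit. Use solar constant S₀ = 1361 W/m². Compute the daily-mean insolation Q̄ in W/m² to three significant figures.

Solar declination: sin δ = sin ε · sin λ_s = sin 23.44° × sin 217.9° = -0.24436, so δ = -14.144°.
cos H₀ = −tan(+33.9°) tan(-14.144°) = 0.1693, H₀ = 1.4006 rad.
Bracket: H₀ sin φ sin δ + cos φ cos δ sin H₀ = 1.4006×0.55775×-0.24436 + 0.83001×0.96969×0.98556 = -0.190890 + 0.793230 = 0.602340.
Q̄ = (S₀/π) × [bracket] = (1361/π) × 0.602340 = 260.9 W/m².

Q̄ ≈ 261 W/m²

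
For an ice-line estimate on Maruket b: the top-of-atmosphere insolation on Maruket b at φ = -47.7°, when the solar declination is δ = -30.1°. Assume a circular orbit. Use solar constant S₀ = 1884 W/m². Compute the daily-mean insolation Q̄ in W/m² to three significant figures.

Q̄ ≈ 772 W/m²

cos H₀ = −tan(-47.7°) tan(-30.100°) = -0.6371, H₀ = 2.2615 rad.
Bracket: H₀ sin φ sin δ + cos φ cos δ sin H₀ = 2.2615×-0.73963×-0.50151 + 0.67301×0.86515×0.77081 = 0.838862 + 0.448808 = 1.287670.
Q̄ = (S₀/π) × [bracket] = (1884/π) × 1.287670 = 772.2 W/m².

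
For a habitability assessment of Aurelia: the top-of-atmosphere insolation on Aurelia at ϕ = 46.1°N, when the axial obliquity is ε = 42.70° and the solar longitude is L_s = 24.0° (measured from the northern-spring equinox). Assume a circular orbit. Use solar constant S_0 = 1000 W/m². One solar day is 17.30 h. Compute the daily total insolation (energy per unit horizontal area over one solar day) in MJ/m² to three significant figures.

Solar declination: sin δ = sin ε · sin L_s = sin 42.70° × sin 24.0° = 0.27583, so δ = +16.012°.
cos h₀ = −tan(+46.1°) tan(+16.012°) = -0.2982, h₀ = 1.8736 rad.
Bracket: h₀ sin ϕ sin δ + cos ϕ cos δ sin h₀ = 1.8736×0.72055×0.27583 + 0.69340×0.96121×0.95450 = 0.372377 + 0.636177 = 1.008554.
Q̄ = (S_0/π) × [bracket] = (1000/π) × 1.008554 = 321.03 W/m².
Daily total = Q̄ × 17.30 h × 3600 s/h = 321.03 × 17.30 × 3600 / 10⁶ = 19.99 MJ/m².

20.0 MJ/m²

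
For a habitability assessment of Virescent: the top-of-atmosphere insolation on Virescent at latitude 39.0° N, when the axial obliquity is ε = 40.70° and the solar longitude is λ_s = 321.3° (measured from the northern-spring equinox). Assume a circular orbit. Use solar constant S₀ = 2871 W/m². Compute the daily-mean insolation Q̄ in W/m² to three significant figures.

Q̄ ≈ 323 W/m²

Solar declination: sin δ = sin ε · sin λ_s = sin 40.70° × sin 321.3° = -0.40772, so δ = -24.062°.
cos H₀ = −tan(+39.0°) tan(-24.062°) = 0.3616, H₀ = 1.2008 rad.
Bracket: H₀ sin φ sin δ + cos φ cos δ sin H₀ = 1.2008×0.62932×-0.40772 + 0.77715×0.91311×0.93234 = -0.308109 + 0.661610 = 0.353501.
Q̄ = (S₀/π) × [bracket] = (2871/π) × 0.353501 = 323.1 W/m².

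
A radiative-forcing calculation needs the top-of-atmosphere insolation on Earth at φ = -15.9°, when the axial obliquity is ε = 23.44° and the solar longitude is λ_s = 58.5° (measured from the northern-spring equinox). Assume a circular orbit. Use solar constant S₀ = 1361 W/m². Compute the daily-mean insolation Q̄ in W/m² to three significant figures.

Solar declination: sin δ = sin ε · sin λ_s = sin 23.44° × sin 58.5° = 0.33917, so δ = +19.826°.
cos H₀ = −tan(-15.9°) tan(+19.826°) = 0.1027, H₀ = 1.4679 rad.
Bracket: H₀ sin φ sin δ + cos φ cos δ sin H₀ = 1.4679×-0.27396×0.33917 + 0.96174×0.94072×0.99471 = -0.136396 + 0.899942 = 0.763546.
Q̄ = (S₀/π) × [bracket] = (1361/π) × 0.763546 = 330.8 W/m².

Q̄ ≈ 331 W/m²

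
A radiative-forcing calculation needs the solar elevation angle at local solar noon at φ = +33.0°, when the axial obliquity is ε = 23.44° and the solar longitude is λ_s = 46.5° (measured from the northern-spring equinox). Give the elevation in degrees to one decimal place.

Solar declination: sin δ = sin ε · sin λ_s = sin 23.44° × sin 46.5° = 0.28855, so δ = +16.771°.
At local noon the hour angle is zero, so the zenith angle equals |φ − δ| = |+33.0° − (+16.771°)| = 16.229°.
Elevation = 90° − 16.229° = 73.8°.

73.8°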